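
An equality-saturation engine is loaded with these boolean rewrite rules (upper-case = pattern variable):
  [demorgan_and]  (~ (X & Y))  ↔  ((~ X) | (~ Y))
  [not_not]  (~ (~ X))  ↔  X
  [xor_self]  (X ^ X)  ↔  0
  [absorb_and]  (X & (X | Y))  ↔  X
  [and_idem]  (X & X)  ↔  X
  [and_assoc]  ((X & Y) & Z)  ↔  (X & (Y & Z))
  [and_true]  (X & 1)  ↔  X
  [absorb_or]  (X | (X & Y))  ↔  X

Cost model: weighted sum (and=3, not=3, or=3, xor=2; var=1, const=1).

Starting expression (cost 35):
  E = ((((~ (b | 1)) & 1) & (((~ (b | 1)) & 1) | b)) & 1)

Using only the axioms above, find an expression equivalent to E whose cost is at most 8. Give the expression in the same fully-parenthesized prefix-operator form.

(1) (((~ (b | 1)) & 1) & (((~ (b | 1)) & 1) | b))  =[absorb_and →]=  ((~ (b | 1)) & 1)    ⊢ (((~ (b | 1)) & 1) & 1)
(2) ((~ (b | 1)) & 1)  =[and_true →]=  (~ (b | 1))    ⊢ ((~ (b | 1)) & 1)
(3) ((~ (b | 1)) & 1)  =[and_true →]=  (~ (b | 1))    ⊢ cost 8, within 8

(~ (b | 1))   [cost 8]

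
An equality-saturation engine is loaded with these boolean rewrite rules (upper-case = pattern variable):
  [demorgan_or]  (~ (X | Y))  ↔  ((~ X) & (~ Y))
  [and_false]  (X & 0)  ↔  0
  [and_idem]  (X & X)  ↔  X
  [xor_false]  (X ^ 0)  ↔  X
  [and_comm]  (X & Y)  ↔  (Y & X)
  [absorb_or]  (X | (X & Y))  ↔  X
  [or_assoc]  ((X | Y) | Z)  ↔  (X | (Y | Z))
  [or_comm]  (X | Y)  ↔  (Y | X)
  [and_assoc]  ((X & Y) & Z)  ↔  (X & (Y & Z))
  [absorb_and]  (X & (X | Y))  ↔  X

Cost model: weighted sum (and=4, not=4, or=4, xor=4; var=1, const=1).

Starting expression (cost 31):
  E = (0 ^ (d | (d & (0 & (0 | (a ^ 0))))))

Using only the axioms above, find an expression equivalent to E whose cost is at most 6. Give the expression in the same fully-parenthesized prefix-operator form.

(0 ^ d)   [cost 6]

(1) (a ^ 0)  =[xor_false →]=  a    ⊢ (0 ^ (d | (d & (0 & (0 | a)))))
(2) (0 & (0 | a))  =[absorb_and →]=  0    ⊢ (0 ^ (d | (d & 0)))
(3) (d | (d & 0))  =[absorb_or →]=  d    ⊢ cost 6, within 6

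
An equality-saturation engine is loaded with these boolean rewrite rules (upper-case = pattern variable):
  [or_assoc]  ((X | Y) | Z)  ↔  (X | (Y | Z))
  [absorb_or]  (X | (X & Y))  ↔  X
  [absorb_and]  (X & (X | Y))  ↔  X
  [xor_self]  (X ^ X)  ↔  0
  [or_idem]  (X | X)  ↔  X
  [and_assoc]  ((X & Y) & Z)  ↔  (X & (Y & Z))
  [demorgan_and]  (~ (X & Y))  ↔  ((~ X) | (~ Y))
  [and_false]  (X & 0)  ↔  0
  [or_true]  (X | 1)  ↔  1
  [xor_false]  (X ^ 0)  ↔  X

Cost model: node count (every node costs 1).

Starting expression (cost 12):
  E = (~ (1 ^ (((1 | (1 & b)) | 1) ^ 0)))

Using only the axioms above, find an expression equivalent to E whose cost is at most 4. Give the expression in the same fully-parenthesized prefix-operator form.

(~ (1 ^ 1))   [cost 4]

step 1: absorb_or (→) rewrites (1 | (1 & b)) into 1, now (~ (1 ^ ((1 | 1) ^ 0)))
step 2: xor_false (→) rewrites ((1 | 1) ^ 0) into (1 | 1), now (~ (1 ^ (1 | 1)))
step 3: or_true (→) rewrites (1 | 1) into 1, reaching cost 4 (bound 4)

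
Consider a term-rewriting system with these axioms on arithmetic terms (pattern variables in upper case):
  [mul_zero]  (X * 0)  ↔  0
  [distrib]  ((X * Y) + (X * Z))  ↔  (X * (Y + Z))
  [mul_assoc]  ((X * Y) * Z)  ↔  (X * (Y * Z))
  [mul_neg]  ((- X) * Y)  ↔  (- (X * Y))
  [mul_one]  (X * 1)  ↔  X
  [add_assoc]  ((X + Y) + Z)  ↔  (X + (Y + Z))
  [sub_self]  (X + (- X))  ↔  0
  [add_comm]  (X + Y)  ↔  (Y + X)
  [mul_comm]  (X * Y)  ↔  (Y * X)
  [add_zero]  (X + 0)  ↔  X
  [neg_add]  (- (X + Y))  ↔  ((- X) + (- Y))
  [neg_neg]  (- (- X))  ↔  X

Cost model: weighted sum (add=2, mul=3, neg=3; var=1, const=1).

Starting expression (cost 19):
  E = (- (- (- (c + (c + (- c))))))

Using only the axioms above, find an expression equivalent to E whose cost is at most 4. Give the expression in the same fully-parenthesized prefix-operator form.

1. [neg_neg →] (- (- (- (c + (c + (- c))))))  →  (- (c + (c + (- c))))
2. [sub_self →] (c + (- c))  →  0;  E = (- (c + 0))
3. [add_zero →] (c + 0)  →  c;  cost 4 ≤ 4, done

(- c)   [cost 4]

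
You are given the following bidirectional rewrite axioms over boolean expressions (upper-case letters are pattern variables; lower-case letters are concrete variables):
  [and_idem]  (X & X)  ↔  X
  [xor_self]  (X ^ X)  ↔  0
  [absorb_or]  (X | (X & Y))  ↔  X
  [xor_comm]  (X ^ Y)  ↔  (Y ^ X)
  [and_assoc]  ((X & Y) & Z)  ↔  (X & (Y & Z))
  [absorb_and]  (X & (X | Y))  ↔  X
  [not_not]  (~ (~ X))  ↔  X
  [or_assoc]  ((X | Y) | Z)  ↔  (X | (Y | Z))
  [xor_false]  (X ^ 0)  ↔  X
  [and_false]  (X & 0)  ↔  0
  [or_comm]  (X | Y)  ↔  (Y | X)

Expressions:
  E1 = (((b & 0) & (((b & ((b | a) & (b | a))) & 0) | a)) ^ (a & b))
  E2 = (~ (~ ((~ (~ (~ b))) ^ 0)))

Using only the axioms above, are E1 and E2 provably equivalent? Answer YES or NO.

The axioms are sound identities: if E1 ↔* E2 then E1 and E2 evaluate identically under any assignment.
Under a=0, b=0: E1 evaluates to 0, E2 to 1. Distinct ⇒ no rewrite sequence connects them.

NO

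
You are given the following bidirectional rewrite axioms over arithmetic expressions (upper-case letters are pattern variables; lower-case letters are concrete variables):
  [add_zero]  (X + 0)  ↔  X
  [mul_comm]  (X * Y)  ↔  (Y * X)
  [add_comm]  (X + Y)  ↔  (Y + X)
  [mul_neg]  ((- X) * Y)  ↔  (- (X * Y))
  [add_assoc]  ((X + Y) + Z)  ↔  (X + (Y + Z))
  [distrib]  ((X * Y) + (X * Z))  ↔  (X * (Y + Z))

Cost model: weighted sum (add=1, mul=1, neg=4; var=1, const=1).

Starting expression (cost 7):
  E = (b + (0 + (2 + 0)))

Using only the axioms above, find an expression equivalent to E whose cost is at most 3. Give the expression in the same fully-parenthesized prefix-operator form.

step 1: add_zero (→) rewrites (2 + 0) into 2, now (b + (0 + 2))
step 2: add_comm (→) rewrites (0 + 2) into (2 + 0), now (b + (2 + 0))
step 3: add_zero (→) rewrites (2 + 0) into 2, reaching cost 3 (bound 3)

(b + 2)   [cost 3]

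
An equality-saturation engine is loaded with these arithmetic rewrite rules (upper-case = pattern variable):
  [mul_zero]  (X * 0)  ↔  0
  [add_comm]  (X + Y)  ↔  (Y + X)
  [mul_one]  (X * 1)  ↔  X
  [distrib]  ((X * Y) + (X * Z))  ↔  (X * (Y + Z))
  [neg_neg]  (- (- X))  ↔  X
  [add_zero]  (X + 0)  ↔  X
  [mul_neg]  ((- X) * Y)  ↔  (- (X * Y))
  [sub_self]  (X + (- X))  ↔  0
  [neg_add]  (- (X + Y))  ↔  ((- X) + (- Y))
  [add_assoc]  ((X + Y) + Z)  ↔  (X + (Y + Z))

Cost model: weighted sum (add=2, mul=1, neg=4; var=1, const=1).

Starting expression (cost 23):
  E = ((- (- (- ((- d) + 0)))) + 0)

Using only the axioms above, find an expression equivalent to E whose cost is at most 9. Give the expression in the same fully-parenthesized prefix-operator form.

(- (- d))   [cost 9]

step 1: add_zero (→) rewrites ((- d) + 0) into (- d), now ((- (- (- (- d)))) + 0)
step 2: add_zero (→) rewrites ((- (- (- (- d)))) + 0) into (- (- (- (- d))))
step 3: neg_neg (→) rewrites (- (- (- (- d)))) into (- (- d)), reaching cost 9 (bound 9)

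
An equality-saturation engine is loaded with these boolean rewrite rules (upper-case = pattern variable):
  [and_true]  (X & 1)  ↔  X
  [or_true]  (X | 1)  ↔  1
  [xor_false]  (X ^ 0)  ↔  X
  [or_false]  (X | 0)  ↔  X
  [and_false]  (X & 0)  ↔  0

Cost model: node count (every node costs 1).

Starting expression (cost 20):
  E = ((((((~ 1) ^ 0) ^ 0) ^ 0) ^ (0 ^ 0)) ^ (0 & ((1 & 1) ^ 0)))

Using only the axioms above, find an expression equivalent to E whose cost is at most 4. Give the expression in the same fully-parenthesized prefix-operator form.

step 1: xor_false (→) rewrites ((~ 1) ^ 0) into (~ 1), now (((((~ 1) ^ 0) ^ 0) ^ (0 ^ 0)) ^ (0 & ((1 & 1) ^ 0)))
step 2: xor_false (→) rewrites (((~ 1) ^ 0) ^ 0) into ((~ 1) ^ 0), now ((((~ 1) ^ 0) ^ (0 ^ 0)) ^ (0 & ((1 & 1) ^ 0)))
step 3: and_true (→) rewrites (1 & 1) into 1, now ((((~ 1) ^ 0) ^ (0 ^ 0)) ^ (0 & (1 ^ 0)))
step 4: xor_false (→) rewrites (0 ^ 0) into 0, now ((((~ 1) ^ 0) ^ 0) ^ (0 & (1 ^ 0)))
step 5: xor_false (→) rewrites (((~ 1) ^ 0) ^ 0) into ((~ 1) ^ 0), now (((~ 1) ^ 0) ^ (0 & (1 ^ 0)))
step 6: xor_false (→) rewrites (1 ^ 0) into 1, now (((~ 1) ^ 0) ^ (0 & 1))
step 7: and_true (→) rewrites (0 & 1) into 0, now (((~ 1) ^ 0) ^ 0)
step 8: xor_false (→) rewrites ((~ 1) ^ 0) into (~ 1), reaching cost 4 (bound 4)

((~ 1) ^ 0)   [cost 4]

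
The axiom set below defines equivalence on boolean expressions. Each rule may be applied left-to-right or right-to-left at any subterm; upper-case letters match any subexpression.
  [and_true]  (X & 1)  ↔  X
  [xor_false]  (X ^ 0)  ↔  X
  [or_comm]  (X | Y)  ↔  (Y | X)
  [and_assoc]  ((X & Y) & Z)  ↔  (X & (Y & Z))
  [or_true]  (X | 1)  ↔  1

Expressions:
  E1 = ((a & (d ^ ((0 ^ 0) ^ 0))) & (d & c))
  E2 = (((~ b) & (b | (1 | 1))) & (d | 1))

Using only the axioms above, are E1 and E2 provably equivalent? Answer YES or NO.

NO

All listed rules preserve value, hence provable equivalence implies equal values everywhere; look for a separating assignment.
a=0, b=0, c=0, d=0 gives E1 ↦ 0, E2 ↦ 1; values differ ⇒ not provably equivalent.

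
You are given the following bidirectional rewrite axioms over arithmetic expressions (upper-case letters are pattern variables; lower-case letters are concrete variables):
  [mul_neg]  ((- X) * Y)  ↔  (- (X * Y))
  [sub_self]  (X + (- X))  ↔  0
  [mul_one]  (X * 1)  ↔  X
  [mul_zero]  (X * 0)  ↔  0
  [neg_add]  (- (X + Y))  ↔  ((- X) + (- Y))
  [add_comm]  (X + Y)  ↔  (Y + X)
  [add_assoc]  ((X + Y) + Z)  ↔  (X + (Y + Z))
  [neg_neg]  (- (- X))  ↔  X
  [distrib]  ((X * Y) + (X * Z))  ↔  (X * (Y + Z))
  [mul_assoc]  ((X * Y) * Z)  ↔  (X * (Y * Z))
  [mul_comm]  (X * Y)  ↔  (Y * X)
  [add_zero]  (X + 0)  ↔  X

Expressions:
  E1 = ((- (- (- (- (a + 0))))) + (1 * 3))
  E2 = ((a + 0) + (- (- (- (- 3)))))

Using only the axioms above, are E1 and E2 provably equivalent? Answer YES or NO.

YES

1. [neg_neg →] (- (- (- (a + 0))))  →  (- (a + 0));  E1 = ((- (- (a + 0))) + (1 * 3))
2. [neg_neg →] (- (- (a + 0)))  →  (a + 0);  E1 = ((a + 0) + (1 * 3))
3. [mul_comm →] (1 * 3)  →  (3 * 1);  E1 = ((a + 0) + (3 * 1))
4. [add_zero →] (a + 0)  →  a;  E1 = (a + (3 * 1))
5. [mul_one →] (3 * 1)  →  3;  E1 = (a + 3)
6. [add_zero ←] a  →  (a + 0);  E1 = ((a + 0) + 3)
7. [neg_neg ←] 3  →  (- (- 3));  E1 = ((a + 0) + (- (- 3)))
8. [neg_neg ←] (- (- 3))  →  (- (- (- (- 3))));  this is E2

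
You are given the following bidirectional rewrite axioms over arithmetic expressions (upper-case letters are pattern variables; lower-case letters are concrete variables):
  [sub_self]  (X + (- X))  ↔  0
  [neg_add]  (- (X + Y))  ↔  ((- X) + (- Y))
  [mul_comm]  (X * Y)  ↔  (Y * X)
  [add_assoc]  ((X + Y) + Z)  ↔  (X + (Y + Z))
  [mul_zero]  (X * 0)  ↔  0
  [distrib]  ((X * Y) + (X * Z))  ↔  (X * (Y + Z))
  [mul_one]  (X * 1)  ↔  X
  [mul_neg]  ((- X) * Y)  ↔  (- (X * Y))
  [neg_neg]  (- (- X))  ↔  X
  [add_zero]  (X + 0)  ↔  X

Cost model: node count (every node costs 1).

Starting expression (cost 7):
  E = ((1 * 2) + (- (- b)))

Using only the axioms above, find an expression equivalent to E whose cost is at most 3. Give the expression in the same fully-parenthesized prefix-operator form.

step 1: neg_neg (→) rewrites (- (- b)) into b, now ((1 * 2) + b)
step 2: mul_comm (→) rewrites (1 * 2) into (2 * 1), now ((2 * 1) + b)
step 3: mul_one (→) rewrites (2 * 1) into 2, reaching cost 3 (bound 3)

(2 + b)   [cost 3]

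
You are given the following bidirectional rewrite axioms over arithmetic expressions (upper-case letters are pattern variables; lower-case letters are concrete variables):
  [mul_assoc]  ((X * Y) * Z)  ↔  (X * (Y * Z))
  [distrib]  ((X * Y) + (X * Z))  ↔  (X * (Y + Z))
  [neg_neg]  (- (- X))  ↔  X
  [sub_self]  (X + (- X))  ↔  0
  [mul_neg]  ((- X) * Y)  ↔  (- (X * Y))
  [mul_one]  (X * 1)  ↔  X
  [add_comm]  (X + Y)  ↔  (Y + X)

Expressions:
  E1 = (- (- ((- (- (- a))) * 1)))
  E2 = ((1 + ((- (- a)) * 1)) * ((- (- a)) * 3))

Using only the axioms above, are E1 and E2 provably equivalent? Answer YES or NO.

The axioms are sound identities: if E1 ↔* E2 then E1 and E2 evaluate identically under any assignment.
Under a=1: E1 evaluates to -1, E2 to 6. Distinct ⇒ no rewrite sequence connects them.

NO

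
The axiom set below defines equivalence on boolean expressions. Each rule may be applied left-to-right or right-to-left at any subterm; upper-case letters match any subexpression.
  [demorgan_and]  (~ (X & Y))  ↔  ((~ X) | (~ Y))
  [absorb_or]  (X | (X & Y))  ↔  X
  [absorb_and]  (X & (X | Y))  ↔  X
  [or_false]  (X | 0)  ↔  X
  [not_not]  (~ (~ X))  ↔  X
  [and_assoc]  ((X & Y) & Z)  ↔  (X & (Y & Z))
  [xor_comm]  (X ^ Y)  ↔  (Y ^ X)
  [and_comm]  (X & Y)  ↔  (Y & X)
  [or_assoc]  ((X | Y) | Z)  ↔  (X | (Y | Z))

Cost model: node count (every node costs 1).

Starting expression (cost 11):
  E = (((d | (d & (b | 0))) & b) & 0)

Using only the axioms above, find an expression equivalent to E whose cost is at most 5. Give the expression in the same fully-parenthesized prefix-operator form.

(0 & (d & b))   [cost 5]

1. [and_comm →] (((d | (d & (b | 0))) & b) & 0)  →  (0 & ((d | (d & (b | 0))) & b))
2. [or_false →] (b | 0)  →  b;  E = (0 & ((d | (d & b)) & b))
3. [absorb_or →] (d | (d & b))  →  d;  cost 5 ≤ 5, done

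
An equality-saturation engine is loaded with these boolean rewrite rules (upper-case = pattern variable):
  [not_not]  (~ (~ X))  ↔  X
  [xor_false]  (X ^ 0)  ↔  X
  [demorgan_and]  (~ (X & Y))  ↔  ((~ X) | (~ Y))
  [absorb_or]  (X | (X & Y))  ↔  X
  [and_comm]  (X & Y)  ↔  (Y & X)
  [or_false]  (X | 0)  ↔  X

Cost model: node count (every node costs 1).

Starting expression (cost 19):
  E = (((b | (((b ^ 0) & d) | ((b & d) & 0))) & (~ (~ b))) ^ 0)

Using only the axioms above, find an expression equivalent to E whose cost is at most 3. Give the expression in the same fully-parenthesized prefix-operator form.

(b & b)   [cost 3]

(1) (((b | (((b ^ 0) & d) | ((b & d) & 0))) & (~ (~ b))) ^ 0)  =[xor_false →]=  ((b | (((b ^ 0) & d) | ((b & d) & 0))) & (~ (~ b)))
(2) (~ (~ b))  =[not_not →]=  b    ⊢ ((b | (((b ^ 0) & d) | ((b & d) & 0))) & b)
(3) (b ^ 0)  =[xor_false →]=  b    ⊢ ((b | ((b & d) | ((b & d) & 0))) & b)
(4) ((b & d) | ((b & d) & 0))  =[absorb_or →]=  (b & d)    ⊢ ((b | (b & d)) & b)
(5) (b | (b & d))  =[absorb_or →]=  b    ⊢ cost 3, within 3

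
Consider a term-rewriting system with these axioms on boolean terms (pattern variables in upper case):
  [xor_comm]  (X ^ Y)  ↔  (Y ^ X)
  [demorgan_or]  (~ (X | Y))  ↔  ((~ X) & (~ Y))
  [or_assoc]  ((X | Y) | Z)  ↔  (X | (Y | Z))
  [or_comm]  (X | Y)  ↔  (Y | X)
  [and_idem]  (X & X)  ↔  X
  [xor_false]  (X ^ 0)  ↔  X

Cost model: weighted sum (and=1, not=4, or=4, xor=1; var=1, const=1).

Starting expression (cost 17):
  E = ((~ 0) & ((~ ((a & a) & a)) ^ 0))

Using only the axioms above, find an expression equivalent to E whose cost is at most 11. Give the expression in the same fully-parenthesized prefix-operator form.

((~ 0) & (~ a))   [cost 11]

1. [and_idem →] (a & a)  →  a;  E = ((~ 0) & ((~ (a & a)) ^ 0))
2. [xor_false →] ((~ (a & a)) ^ 0)  →  (~ (a & a));  E = ((~ 0) & (~ (a & a)))
3. [and_idem →] (a & a)  →  a;  cost 11 ≤ 11, done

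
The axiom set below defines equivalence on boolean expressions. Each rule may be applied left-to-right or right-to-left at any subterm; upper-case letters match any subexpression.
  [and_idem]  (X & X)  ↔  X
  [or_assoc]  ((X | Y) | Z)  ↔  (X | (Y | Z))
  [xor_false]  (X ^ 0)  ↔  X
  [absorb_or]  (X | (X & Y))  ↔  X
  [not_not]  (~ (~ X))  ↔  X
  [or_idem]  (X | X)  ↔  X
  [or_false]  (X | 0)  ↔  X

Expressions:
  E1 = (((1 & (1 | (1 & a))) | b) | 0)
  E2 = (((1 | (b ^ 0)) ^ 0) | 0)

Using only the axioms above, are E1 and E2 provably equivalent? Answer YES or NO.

YES

1. [absorb_or →] (1 | (1 & a))  →  1;  E1 = (((1 & 1) | b) | 0)
2. [and_idem →] (1 & 1)  →  1;  E1 = ((1 | b) | 0)
3. [or_false →] ((1 | b) | 0)  →  (1 | b)
4. [xor_false ←] (1 | b)  →  ((1 | b) ^ 0)
5. [xor_false ←] b  →  (b ^ 0);  E1 = ((1 | (b ^ 0)) ^ 0)
6. [or_false ←] ((1 | (b ^ 0)) ^ 0)  →  (((1 | (b ^ 0)) ^ 0) | 0);  this is E2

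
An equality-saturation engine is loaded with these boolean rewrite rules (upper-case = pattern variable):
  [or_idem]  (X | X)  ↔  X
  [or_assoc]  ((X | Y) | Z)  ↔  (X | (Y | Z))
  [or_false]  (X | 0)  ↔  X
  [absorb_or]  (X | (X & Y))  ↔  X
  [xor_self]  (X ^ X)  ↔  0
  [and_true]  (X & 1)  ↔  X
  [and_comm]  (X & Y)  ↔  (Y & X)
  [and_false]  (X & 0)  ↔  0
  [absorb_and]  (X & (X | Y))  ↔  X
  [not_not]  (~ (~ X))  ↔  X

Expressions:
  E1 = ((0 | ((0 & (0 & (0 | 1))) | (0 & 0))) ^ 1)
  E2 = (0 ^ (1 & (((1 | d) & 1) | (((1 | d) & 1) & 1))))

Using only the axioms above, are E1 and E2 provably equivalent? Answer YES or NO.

(1) (0 & (0 | 1))  =[absorb_and →]=  0    ⊢ ((0 | ((0 & 0) | (0 & 0))) ^ 1)
(2) ((0 & 0) | (0 & 0))  =[or_idem →]=  (0 & 0)    ⊢ ((0 | (0 & 0)) ^ 1)
(3) (0 | (0 & 0))  =[absorb_or →]=  0    ⊢ (0 ^ 1)
(4) 1  =[absorb_and ←]=  (1 & (1 | d))    ⊢ (0 ^ (1 & (1 | d)))
(5) (1 | d)  =[and_true ←]=  ((1 | d) & 1)    ⊢ (0 ^ (1 & ((1 | d) & 1)))
(6) ((1 | d) & 1)  =[absorb_or ←]=  (((1 | d) & 1) | (((1 | d) & 1) & 1))    ⊢ E2

YES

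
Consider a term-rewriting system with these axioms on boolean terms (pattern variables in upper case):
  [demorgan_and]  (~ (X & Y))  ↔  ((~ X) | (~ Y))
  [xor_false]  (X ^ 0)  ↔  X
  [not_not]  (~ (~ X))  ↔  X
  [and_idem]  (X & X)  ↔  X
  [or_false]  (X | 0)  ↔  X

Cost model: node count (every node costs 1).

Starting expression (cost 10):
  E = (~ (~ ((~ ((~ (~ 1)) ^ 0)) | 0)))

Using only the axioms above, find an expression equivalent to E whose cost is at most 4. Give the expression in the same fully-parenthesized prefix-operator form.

step 1: not_not (→) rewrites (~ (~ 1)) into 1, now (~ (~ ((~ (1 ^ 0)) | 0)))
step 2: or_false (→) rewrites ((~ (1 ^ 0)) | 0) into (~ (1 ^ 0)), now (~ (~ (~ (1 ^ 0))))
step 3: not_not (→) rewrites (~ (~ (~ (1 ^ 0)))) into (~ (1 ^ 0)), reaching cost 4 (bound 4)

(~ (1 ^ 0))   [cost 4]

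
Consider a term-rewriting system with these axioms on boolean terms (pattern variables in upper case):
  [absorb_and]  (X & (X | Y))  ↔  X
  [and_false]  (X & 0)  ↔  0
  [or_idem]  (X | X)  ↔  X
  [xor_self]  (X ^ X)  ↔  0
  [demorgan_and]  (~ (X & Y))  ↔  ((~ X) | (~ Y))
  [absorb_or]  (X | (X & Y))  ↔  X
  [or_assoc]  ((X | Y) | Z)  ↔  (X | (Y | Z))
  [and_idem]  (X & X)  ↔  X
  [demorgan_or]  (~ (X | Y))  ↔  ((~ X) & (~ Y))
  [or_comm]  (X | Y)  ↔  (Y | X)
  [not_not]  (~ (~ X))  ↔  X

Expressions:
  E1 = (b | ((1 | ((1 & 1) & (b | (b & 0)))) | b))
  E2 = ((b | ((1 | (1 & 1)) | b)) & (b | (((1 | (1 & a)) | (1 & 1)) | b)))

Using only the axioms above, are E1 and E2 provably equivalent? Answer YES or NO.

YES

step 1: absorb_or (→) rewrites (b | (b & 0)) into b, now (b | ((1 | ((1 & 1) & b)) | b))
step 2: and_idem (→) rewrites (1 & 1) into 1, now (b | ((1 | (1 & b)) | b))
step 3: absorb_or (→) rewrites (1 | (1 & b)) into 1, now (b | (1 | b))
step 4: absorb_or (←) rewrites 1 into (1 | (1 & 1)), now (b | ((1 | (1 & 1)) | b))
step 5: and_idem (←) rewrites (b | ((1 | (1 & 1)) | b)) into ((b | ((1 | (1 & 1)) | b)) & (b | ((1 | (1 & 1)) | b)))
step 6: absorb_or (←) rewrites 1 into (1 | (1 & a)), which is E2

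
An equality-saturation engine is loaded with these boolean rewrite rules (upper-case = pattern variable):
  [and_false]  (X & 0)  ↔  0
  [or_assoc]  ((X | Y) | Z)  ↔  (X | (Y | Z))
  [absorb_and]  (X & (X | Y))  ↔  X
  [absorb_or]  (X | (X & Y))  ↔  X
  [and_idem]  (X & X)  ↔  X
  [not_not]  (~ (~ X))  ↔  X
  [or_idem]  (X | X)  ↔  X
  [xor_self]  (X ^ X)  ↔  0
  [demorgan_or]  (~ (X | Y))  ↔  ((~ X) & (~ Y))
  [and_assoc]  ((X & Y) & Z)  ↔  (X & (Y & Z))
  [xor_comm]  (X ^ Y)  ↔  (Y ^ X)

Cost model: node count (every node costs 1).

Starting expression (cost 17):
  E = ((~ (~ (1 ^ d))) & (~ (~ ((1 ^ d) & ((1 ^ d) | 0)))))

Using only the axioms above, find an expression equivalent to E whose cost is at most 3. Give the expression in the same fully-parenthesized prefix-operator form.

(1 ^ d)   [cost 3]

step 1: absorb_and (→) rewrites ((1 ^ d) & ((1 ^ d) | 0)) into (1 ^ d), now ((~ (~ (1 ^ d))) & (~ (~ (1 ^ d))))
step 2: and_idem (→) rewrites ((~ (~ (1 ^ d))) & (~ (~ (1 ^ d)))) into (~ (~ (1 ^ d)))
step 3: not_not (→) rewrites (~ (~ (1 ^ d))) into (1 ^ d), reaching cost 3 (bound 3)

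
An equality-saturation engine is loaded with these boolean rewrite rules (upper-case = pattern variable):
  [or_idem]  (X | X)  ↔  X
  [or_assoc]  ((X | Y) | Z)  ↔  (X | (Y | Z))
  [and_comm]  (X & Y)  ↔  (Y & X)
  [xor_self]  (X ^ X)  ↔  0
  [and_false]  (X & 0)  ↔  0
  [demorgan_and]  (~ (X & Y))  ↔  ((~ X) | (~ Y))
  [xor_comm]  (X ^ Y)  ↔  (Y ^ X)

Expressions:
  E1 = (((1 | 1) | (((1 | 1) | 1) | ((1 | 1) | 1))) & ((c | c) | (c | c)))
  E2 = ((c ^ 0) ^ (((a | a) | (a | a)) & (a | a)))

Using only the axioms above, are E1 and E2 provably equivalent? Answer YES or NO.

All listed rules preserve value, hence provable equivalence implies equal values everywhere; look for a separating assignment.
a=1, c=0 gives E1 ↦ 0, E2 ↦ 1; values differ ⇒ not provably equivalent.

NO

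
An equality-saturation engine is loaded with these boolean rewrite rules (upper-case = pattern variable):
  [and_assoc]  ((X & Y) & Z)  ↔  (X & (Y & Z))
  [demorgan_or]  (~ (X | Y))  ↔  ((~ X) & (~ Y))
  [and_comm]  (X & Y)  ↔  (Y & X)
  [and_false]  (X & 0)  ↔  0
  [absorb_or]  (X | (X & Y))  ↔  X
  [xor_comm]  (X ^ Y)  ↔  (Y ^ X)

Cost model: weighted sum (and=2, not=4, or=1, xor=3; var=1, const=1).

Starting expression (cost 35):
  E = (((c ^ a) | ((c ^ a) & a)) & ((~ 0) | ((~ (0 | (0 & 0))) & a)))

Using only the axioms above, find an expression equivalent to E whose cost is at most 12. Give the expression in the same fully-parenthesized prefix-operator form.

(1) (0 | (0 & 0))  =[absorb_or →]=  0    ⊢ (((c ^ a) | ((c ^ a) & a)) & ((~ 0) | ((~ 0) & a)))
(2) ((~ 0) | ((~ 0) & a))  =[absorb_or →]=  (~ 0)    ⊢ (((c ^ a) | ((c ^ a) & a)) & (~ 0))
(3) ((c ^ a) | ((c ^ a) & a))  =[absorb_or →]=  (c ^ a)    ⊢ cost 12, within 12

((c ^ a) & (~ 0))   [cost 12]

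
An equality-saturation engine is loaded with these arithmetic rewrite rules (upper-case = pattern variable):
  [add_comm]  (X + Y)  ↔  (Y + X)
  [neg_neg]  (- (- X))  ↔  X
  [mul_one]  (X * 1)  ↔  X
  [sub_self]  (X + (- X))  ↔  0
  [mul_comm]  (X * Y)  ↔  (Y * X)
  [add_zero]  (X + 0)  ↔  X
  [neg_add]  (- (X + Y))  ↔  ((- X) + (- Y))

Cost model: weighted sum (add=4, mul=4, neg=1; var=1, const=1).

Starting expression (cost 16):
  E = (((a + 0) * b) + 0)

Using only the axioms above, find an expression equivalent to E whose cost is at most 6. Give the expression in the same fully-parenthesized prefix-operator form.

(1) (a + 0)  =[add_zero →]=  a    ⊢ ((a * b) + 0)
(2) ((a * b) + 0)  =[add_zero →]=  (a * b)    ⊢ cost 6, within 6

(a * b)   [cost 6]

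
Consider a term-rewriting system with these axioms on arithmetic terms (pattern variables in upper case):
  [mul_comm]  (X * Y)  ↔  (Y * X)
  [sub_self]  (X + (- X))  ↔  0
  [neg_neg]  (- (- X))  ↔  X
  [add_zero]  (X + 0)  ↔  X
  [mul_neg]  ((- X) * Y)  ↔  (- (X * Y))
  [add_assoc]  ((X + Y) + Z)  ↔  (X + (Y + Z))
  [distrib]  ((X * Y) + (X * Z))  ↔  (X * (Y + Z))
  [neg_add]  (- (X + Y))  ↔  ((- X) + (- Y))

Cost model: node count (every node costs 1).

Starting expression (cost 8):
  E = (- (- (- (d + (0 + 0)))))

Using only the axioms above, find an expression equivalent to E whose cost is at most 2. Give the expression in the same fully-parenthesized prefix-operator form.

1. [add_zero →] (0 + 0)  →  0;  E = (- (- (- (d + 0))))
2. [neg_neg →] (- (- (d + 0)))  →  (d + 0);  E = (- (d + 0))
3. [add_zero →] (d + 0)  →  d;  cost 2 ≤ 2, done

(- d)   [cost 2]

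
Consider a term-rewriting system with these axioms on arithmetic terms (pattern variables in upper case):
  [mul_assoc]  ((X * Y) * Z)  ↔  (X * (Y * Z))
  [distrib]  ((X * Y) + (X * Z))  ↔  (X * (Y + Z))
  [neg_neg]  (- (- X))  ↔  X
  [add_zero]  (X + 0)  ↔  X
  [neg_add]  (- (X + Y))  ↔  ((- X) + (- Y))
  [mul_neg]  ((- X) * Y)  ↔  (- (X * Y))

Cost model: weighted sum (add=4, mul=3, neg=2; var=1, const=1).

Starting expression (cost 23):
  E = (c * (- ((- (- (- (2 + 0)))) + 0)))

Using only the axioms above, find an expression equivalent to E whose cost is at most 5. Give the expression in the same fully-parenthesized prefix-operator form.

1. [neg_neg →] (- (- (2 + 0)))  →  (2 + 0);  E = (c * (- ((- (2 + 0)) + 0)))
2. [add_zero →] (2 + 0)  →  2;  E = (c * (- ((- 2) + 0)))
3. [add_zero →] ((- 2) + 0)  →  (- 2);  E = (c * (- (- 2)))
4. [neg_neg →] (- (- 2))  →  2;  cost 5 ≤ 5, done

(c * 2)   [cost 5]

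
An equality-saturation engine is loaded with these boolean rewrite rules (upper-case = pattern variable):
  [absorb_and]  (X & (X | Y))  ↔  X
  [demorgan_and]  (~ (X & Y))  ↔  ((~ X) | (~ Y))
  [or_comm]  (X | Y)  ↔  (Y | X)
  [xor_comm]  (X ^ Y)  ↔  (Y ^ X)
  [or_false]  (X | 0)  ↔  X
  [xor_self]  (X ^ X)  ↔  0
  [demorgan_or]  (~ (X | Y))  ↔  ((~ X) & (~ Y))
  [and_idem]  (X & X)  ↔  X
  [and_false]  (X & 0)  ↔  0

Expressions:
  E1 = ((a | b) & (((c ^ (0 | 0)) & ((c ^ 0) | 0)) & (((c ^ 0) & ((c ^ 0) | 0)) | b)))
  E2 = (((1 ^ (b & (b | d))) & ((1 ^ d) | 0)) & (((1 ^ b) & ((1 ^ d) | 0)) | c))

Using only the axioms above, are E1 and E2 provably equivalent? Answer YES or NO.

NO

Every axiom is a valid identity, so a rewrite proof would force E1 and E2 to agree under every assignment.
At a=0, b=0, c=0, d=0: E1 = 0 but E2 = 1; they differ, so no derivation exists.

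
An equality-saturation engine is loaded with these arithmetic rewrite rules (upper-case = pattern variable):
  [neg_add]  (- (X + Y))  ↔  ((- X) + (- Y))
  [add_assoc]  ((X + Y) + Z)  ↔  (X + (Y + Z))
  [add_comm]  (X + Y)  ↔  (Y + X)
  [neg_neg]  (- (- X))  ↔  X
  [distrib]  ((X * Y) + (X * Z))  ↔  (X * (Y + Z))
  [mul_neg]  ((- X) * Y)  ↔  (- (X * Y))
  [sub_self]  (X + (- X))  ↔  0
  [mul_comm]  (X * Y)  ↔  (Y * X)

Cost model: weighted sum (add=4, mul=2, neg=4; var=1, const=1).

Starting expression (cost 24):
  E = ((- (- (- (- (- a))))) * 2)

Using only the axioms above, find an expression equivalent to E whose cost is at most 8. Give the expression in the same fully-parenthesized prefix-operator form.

(2 * (- a))   [cost 8]

step 1: mul_comm (→) rewrites ((- (- (- (- (- a))))) * 2) into (2 * (- (- (- (- (- a))))))
step 2: neg_neg (→) rewrites (- (- (- (- (- a))))) into (- (- (- a))), now (2 * (- (- (- a))))
step 3: neg_neg (→) rewrites (- (- a)) into a, reaching cost 8 (bound 8)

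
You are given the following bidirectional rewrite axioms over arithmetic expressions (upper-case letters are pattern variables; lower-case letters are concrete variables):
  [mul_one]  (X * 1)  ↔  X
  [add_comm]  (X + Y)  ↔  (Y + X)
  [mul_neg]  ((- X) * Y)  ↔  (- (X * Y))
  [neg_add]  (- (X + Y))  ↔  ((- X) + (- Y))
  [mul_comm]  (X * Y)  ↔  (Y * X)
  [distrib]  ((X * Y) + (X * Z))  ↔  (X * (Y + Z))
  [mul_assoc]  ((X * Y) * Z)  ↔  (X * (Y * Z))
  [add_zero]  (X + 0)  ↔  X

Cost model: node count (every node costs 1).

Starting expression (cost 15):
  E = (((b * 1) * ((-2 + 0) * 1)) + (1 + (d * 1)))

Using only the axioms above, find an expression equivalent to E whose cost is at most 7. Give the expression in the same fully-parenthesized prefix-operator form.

(1) ((-2 + 0) * 1)  =[mul_one →]=  (-2 + 0)    ⊢ (((b * 1) * (-2 + 0)) + (1 + (d * 1)))
(2) (b * 1)  =[mul_one →]=  b    ⊢ ((b * (-2 + 0)) + (1 + (d * 1)))
(3) (d * 1)  =[mul_one →]=  d    ⊢ ((b * (-2 + 0)) + (1 + d))
(4) ((b * (-2 + 0)) + (1 + d))  =[add_comm →]=  ((1 + d) + (b * (-2 + 0)))
(5) (-2 + 0)  =[add_zero →]=  -2    ⊢ cost 7, within 7

((1 + d) + (b * -2))   [cost 7]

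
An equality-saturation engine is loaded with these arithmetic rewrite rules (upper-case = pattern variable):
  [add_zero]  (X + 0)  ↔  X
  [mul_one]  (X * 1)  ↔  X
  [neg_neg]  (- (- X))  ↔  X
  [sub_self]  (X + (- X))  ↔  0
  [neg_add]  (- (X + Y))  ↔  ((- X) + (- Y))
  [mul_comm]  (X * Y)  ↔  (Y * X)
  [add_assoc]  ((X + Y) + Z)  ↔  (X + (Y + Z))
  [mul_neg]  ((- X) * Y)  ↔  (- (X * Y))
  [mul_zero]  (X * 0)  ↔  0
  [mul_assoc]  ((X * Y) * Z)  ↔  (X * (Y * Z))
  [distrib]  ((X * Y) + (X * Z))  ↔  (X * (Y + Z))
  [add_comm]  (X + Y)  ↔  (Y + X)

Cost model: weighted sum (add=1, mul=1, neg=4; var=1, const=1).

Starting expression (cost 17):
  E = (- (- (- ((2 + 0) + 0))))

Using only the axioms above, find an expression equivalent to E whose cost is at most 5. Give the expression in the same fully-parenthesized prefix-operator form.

(- 2)   [cost 5]

(1) (2 + 0)  =[add_zero →]=  2    ⊢ (- (- (- (2 + 0))))
(2) (- (- (- (2 + 0))))  =[neg_neg →]=  (- (2 + 0))
(3) (2 + 0)  =[add_zero →]=  2    ⊢ cost 5, within 5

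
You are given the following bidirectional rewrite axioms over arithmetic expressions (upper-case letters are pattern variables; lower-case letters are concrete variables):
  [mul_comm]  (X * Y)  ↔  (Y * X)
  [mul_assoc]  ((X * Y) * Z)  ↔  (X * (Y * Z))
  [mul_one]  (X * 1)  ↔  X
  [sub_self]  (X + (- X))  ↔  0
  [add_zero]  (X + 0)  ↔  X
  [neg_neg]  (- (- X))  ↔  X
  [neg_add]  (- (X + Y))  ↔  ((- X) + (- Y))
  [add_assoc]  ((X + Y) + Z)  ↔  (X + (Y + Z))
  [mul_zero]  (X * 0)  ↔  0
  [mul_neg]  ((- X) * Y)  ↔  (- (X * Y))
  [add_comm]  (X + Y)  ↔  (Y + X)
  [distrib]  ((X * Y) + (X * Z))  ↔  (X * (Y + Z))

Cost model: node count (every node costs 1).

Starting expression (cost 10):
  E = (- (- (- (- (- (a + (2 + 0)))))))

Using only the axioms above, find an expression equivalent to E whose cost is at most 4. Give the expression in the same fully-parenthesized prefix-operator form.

(1) (- (- (- (- (- (a + (2 + 0)))))))  =[neg_neg →]=  (- (- (- (a + (2 + 0)))))
(2) (- (- (- (a + (2 + 0)))))  =[neg_neg →]=  (- (a + (2 + 0)))
(3) (2 + 0)  =[add_zero →]=  2    ⊢ cost 4, within 4

(- (a + 2))   [cost 4]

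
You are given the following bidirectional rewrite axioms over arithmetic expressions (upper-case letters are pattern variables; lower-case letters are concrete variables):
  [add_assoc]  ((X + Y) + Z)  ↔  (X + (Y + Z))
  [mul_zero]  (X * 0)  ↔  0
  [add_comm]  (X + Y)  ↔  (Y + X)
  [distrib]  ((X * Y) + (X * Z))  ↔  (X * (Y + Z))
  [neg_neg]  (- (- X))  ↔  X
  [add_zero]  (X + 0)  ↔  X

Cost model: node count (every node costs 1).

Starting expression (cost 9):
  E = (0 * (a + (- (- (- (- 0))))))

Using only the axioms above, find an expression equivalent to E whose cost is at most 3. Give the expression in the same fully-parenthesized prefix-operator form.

(0 * a)   [cost 3]

(1) (- (- (- (- 0))))  =[neg_neg →]=  (- (- 0))    ⊢ (0 * (a + (- (- 0))))
(2) (- (- 0))  =[neg_neg →]=  0    ⊢ (0 * (a + 0))
(3) (a + 0)  =[add_zero →]=  a    ⊢ cost 3, within 3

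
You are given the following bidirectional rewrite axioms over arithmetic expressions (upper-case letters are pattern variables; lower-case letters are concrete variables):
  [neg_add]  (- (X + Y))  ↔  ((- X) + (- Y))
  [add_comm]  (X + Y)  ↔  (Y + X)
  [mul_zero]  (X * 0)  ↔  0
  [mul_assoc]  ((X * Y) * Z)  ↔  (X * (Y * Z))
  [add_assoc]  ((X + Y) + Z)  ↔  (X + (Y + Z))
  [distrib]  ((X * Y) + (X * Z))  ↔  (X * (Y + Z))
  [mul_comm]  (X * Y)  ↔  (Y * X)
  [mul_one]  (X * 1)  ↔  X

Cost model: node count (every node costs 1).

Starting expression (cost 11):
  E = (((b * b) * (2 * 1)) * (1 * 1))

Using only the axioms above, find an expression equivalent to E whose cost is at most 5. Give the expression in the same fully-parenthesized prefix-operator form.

((b * b) * 2)   [cost 5]

(1) (2 * 1)  =[mul_one →]=  2    ⊢ (((b * b) * 2) * (1 * 1))
(2) (1 * 1)  =[mul_one →]=  1    ⊢ (((b * b) * 2) * 1)
(3) (((b * b) * 2) * 1)  =[mul_one →]=  ((b * b) * 2)    ⊢ cost 5, within 5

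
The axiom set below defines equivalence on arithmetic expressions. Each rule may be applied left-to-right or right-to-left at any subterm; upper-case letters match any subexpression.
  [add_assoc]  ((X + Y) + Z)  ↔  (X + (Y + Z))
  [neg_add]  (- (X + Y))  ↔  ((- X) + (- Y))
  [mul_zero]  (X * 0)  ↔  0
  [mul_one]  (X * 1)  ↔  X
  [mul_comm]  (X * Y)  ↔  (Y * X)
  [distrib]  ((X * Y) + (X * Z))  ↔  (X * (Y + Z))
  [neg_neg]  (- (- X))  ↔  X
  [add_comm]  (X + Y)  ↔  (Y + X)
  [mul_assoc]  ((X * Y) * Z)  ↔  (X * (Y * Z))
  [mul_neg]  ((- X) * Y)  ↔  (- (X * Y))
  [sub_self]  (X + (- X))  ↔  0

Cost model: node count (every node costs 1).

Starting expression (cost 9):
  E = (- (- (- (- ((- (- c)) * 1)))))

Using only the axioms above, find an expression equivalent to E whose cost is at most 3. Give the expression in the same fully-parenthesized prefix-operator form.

(1) (- (- c))  =[neg_neg →]=  c    ⊢ (- (- (- (- (c * 1)))))
(2) (c * 1)  =[mul_one →]=  c    ⊢ (- (- (- (- c))))
(3) (- (- (- c)))  =[neg_neg →]=  (- c)    ⊢ cost 3, within 3

(- (- c))   [cost 3]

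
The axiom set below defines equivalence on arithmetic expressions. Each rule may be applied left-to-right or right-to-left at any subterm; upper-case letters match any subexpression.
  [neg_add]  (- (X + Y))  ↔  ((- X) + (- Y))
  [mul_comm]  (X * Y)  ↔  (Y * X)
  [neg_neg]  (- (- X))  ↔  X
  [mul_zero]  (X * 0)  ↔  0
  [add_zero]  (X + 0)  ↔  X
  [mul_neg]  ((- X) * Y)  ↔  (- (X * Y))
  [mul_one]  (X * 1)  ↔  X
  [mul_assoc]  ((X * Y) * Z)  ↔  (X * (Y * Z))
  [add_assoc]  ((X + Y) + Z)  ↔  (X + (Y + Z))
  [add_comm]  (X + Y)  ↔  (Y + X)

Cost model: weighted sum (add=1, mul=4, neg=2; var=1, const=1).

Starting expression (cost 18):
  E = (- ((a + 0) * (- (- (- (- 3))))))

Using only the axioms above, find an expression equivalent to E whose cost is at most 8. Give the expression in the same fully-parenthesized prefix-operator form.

(1) (- (- 3))  =[neg_neg →]=  3    ⊢ (- ((a + 0) * (- (- 3))))
(2) (a + 0)  =[add_zero →]=  a    ⊢ (- (a * (- (- 3))))
(3) (- (- 3))  =[neg_neg →]=  3    ⊢ cost 8, within 8

(- (a * 3))   [cost 8]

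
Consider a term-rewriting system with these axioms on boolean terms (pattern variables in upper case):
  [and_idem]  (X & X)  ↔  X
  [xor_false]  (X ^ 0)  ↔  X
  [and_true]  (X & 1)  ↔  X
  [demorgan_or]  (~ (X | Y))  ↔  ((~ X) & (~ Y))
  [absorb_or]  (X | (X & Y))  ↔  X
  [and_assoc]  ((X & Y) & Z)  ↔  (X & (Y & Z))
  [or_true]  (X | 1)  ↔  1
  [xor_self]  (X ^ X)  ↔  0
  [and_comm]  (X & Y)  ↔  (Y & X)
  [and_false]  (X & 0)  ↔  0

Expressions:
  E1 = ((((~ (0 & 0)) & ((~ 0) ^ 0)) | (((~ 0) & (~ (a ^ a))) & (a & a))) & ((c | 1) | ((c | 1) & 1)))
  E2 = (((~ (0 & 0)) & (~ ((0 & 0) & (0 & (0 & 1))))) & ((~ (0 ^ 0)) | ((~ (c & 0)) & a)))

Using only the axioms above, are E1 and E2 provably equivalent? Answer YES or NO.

YES

(1) (a ^ a)  =[xor_self →]=  0    ⊢ ((((~ (0 & 0)) & ((~ 0) ^ 0)) | (((~ 0) & (~ 0)) & (a & a))) & ((c | 1) | ((c | 1) & 1)))
(2) ((c | 1) | ((c | 1) & 1))  =[absorb_or →]=  (c | 1)    ⊢ ((((~ (0 & 0)) & ((~ 0) ^ 0)) | (((~ 0) & (~ 0)) & (a & a))) & (c | 1))
(3) (c | 1)  =[or_true →]=  1    ⊢ ((((~ (0 & 0)) & ((~ 0) ^ 0)) | (((~ 0) & (~ 0)) & (a & a))) & 1)
(4) ((~ 0) ^ 0)  =[xor_false →]=  (~ 0)    ⊢ ((((~ (0 & 0)) & (~ 0)) | (((~ 0) & (~ 0)) & (a & a))) & 1)
(5) (0 & 0)  =[and_idem →]=  0    ⊢ ((((~ 0) & (~ 0)) | (((~ 0) & (~ 0)) & (a & a))) & 1)
(6) (a & a)  =[and_idem →]=  a    ⊢ ((((~ 0) & (~ 0)) | (((~ 0) & (~ 0)) & a)) & 1)
(7) ((((~ 0) & (~ 0)) | (((~ 0) & (~ 0)) & a)) & 1)  =[and_true →]=  (((~ 0) & (~ 0)) | (((~ 0) & (~ 0)) & a))
(8) (((~ 0) & (~ 0)) | (((~ 0) & (~ 0)) & a))  =[absorb_or →]=  ((~ 0) & (~ 0))
(9) (~ 0)  =[absorb_or ←]=  ((~ 0) | ((~ 0) & a))    ⊢ ((~ 0) & ((~ 0) | ((~ 0) & a)))
(10) 0  =[and_idem ←]=  (0 & 0)    ⊢ ((~ (0 & 0)) & ((~ 0) | ((~ 0) & a)))
(11) 0  =[xor_self ←]=  (0 ^ 0)    ⊢ ((~ (0 & 0)) & ((~ (0 ^ 0)) | ((~ 0) & a)))
(12) 0  =[and_false ←]=  (c & 0)    ⊢ ((~ (0 & 0)) & ((~ (0 ^ 0)) | ((~ (c & 0)) & a)))
(13) (~ (0 & 0))  =[and_idem ←]=  ((~ (0 & 0)) & (~ (0 & 0)))    ⊢ (((~ (0 & 0)) & (~ (0 & 0))) & ((~ (0 ^ 0)) | ((~ (c & 0)) & a)))
(14) (0 & 0)  =[and_idem ←]=  ((0 & 0) & (0 & 0))    ⊢ (((~ (0 & 0)) & (~ ((0 & 0) & (0 & 0)))) & ((~ (0 ^ 0)) | ((~ (c & 0)) & a)))
(15) 0  =[and_true ←]=  (0 & 1)    ⊢ E2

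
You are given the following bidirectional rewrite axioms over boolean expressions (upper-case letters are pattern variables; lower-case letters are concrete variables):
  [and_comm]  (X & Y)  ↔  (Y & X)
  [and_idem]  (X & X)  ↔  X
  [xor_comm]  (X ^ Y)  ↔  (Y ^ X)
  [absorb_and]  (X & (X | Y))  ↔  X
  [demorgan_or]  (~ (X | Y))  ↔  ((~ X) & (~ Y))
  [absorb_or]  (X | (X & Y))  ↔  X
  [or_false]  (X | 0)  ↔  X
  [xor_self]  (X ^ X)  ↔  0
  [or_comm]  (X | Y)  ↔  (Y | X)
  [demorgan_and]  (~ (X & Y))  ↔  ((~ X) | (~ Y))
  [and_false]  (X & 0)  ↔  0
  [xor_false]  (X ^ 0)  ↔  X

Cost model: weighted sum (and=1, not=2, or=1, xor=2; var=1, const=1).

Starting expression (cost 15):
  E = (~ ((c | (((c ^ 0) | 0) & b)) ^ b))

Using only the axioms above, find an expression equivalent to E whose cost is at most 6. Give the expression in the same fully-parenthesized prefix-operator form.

(~ (c ^ b))   [cost 6]

1. [xor_false →] (c ^ 0)  →  c;  E = (~ ((c | ((c | 0) & b)) ^ b))
2. [or_false →] (c | 0)  →  c;  E = (~ ((c | (c & b)) ^ b))
3. [absorb_or →] (c | (c & b))  →  c;  cost 6 ≤ 6, done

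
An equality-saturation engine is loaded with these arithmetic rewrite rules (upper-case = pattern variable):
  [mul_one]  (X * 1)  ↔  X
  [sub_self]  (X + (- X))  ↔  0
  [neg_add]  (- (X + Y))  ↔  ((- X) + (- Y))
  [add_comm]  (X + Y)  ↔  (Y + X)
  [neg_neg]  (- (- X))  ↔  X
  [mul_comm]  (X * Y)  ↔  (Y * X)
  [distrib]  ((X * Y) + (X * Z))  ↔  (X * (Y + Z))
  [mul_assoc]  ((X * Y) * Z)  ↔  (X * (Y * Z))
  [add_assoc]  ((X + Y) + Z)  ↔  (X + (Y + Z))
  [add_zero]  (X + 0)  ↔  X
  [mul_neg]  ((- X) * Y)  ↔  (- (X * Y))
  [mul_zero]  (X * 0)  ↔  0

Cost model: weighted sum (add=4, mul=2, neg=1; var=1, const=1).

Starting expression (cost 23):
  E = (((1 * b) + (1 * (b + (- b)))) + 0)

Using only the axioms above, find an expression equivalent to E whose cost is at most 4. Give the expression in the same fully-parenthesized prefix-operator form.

(1) (b + (- b))  =[sub_self →]=  0    ⊢ (((1 * b) + (1 * 0)) + 0)
(2) (((1 * b) + (1 * 0)) + 0)  =[add_zero →]=  ((1 * b) + (1 * 0))
(3) ((1 * b) + (1 * 0))  =[distrib →]=  (1 * (b + 0))
(4) (b + 0)  =[add_zero →]=  b    ⊢ cost 4, within 4

(1 * b)   [cost 4]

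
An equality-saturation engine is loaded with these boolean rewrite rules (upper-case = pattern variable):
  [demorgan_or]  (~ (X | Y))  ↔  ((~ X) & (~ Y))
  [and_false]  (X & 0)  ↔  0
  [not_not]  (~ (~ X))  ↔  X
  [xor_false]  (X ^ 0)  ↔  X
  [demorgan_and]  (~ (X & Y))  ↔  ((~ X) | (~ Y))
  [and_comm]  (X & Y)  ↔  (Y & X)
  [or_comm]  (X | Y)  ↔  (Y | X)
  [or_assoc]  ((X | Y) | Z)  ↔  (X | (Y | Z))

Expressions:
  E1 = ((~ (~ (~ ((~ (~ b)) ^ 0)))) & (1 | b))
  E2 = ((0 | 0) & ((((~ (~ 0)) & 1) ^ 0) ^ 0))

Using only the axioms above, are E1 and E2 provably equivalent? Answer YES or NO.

The axioms are sound identities: if E1 ↔* E2 then E1 and E2 evaluate identically under any assignment.
Under b=0: E1 evaluates to 1, E2 to 0. Distinct ⇒ no rewrite sequence connects them.

NO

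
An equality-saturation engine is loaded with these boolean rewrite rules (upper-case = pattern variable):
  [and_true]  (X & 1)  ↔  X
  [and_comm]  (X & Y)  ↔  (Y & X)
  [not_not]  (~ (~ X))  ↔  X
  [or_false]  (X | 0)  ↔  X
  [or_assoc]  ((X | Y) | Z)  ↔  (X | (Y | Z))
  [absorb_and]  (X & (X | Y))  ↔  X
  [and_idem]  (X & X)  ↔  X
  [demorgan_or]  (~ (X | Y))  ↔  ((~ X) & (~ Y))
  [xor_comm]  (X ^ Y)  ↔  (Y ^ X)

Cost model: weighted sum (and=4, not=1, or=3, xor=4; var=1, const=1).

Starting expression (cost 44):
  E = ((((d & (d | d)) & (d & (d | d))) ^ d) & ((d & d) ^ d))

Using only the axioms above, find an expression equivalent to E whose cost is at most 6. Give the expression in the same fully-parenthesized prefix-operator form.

(d ^ d)   [cost 6]

step 1: and_idem (→) rewrites ((d & (d | d)) & (d & (d | d))) into (d & (d | d)), now (((d & (d | d)) ^ d) & ((d & d) ^ d))
step 2: and_idem (→) rewrites (d & d) into d, now (((d & (d | d)) ^ d) & (d ^ d))
step 3: absorb_and (→) rewrites (d & (d | d)) into d, now ((d ^ d) & (d ^ d))
step 4: and_idem (→) rewrites ((d ^ d) & (d ^ d)) into (d ^ d), reaching cost 6 (bound 6)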